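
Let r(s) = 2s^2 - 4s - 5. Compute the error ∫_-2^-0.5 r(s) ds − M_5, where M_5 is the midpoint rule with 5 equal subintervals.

Exact integral: ∫_-2^-0.5 r(s) ds = 5.25.
M_5 = 5.2275.
Error = 5.25 − 5.2275 = 0.0225.

0.0225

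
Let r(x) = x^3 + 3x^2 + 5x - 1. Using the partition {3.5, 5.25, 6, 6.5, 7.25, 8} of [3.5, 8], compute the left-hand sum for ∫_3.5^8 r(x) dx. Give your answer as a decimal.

1289.3671875

Subinterval widths: 1.75, 0.75, 0.5, 0.75, 0.75.
Left endpoints: 3.5, 5.25, 6, 6.5, 7.25.
r(3.5) = 96.125, r(5.25) = 252.640625, r(6) = 353, r(6.5) = 432.875, r(7.25) = 574.015625.
Sum = Σ Δx_i · r(x_i).
Sum = 1289.3671875.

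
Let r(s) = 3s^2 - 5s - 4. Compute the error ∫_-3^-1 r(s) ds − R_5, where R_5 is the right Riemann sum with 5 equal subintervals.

Exact integral: ∫_-3^-1 r(s) ds = 38.
R_5 = 31.36.
Error = 38 − 31.36 = 6.64.

6.64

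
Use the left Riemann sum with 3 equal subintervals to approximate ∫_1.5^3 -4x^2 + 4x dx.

Δx = (3 − 1.5)/3 = 0.5.
Left endpoints: 1.5, 2, 2.5.
f(1.5) = -3, f(2) = -8, f(2.5) = -15.
Sum = Δx · [f(1.5) + f(2) + f(2.5)].
Sum = -13.

-13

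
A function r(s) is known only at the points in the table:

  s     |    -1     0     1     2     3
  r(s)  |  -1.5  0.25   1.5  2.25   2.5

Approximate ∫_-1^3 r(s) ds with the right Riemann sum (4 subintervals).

6.5

Δs = 1.
Sum = 1·[0.25 + 1.5 + 2.25 + 2.5] = 6.5.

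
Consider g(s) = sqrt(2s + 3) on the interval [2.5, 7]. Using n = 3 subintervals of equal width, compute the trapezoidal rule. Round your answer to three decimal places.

15.801

Δs = (7 − 2.5)/3 = 1.5.
g(2.5) ≈ 2.828, g(4) ≈ 3.317, g(5.5) ≈ 3.742, g(7) ≈ 4.123.
T_3 = (Δs/2)·[g(s_0) + 2g(s_1) + 2g(s_2) + g(s_3)].
Sum ≈ 15.801.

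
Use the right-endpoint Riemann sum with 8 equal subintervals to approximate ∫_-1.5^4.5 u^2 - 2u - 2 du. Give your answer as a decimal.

Δu = (4.5 − (-1.5))/8 = 0.75.
Right endpoints: -0.75, 0, 0.75, 1.5, 2.25, 3, 3.75, 4.5.
f(-0.75) = 0.0625, f(0) = -2, f(0.75) = -2.9375, f(1.5) = -2.75, f(2.25) = -1.4375, f(3) = 1, f(3.75) = 4.5625, f(4.5) = 9.25.
Sum = Δu · [f(-0.75) + f(0) + f(0.75) + ...].
Sum = 4.3125.

4.3125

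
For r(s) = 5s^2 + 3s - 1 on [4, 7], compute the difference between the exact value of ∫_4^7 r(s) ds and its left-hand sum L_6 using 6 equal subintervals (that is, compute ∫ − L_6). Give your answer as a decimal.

42.875

Exact integral: ∫_4^7 r(s) ds = 511.5.
L_6 = 468.625.
Error = 511.5 − 468.625 = 42.875.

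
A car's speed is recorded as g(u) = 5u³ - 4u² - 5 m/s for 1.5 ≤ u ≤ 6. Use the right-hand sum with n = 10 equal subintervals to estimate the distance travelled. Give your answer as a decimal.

1524.43546875

Δu = (6 − 1.5)/10 = 0.45.
Right endpoints: 1.95, 2.4, 2.85, 3.3, 3.75, 4.2, 4.65, 5.1, 5.55, 6.
g(1.95) = 16.864375, g(2.4) = 41.08, g(2.85) = 78.255625, g(3.3) = 131.125, g(3.75) = 202.421875, g(4.2) = 294.88, g(4.65) = 411.233125, g(5.1) = 554.215, g(5.55) = 726.559375, g(6) = 931.
Sum = Δu · [g(1.95) + g(2.4) + g(2.85) + ...].
Sum = 1524.43546875.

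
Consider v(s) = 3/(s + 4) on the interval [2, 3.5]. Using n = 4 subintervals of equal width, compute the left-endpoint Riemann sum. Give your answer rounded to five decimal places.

Δs = (3.5 − 2)/4 = 0.375.
Left endpoints: 2, 2.375, 2.75, 3.125.
v(2) = 0.5, v(2.375) = 8/17, v(2.75) = 4/9, v(3.125) = 8/19.
Sum = Δs · [v(2) + v(2.375) + v(2.75) + v(3.125)].
Sum ≈ 0.68853.

0.68853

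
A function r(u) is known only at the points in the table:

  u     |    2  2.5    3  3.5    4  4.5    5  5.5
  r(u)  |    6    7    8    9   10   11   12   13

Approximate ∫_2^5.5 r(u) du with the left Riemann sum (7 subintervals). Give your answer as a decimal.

Δu = 0.5.
Sum = 0.5·[6 + 7 + 8 + 9 + 10 + 11 + 12] = 31.5.

31.5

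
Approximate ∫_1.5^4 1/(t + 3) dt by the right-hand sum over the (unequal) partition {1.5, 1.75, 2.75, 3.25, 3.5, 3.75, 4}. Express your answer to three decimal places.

Subinterval widths: 0.25, 1, 0.5, 0.25, 0.25, 0.25.
Right endpoints: 1.75, 2.75, 3.25, 3.5, 3.75, 4.
f(1.75) = 4/19, f(2.75) = 4/23, f(3.25) = 0.16, f(3.5) = 2/13, f(3.75) = 4/27, f(4) = 1/7.
Sum = Σ Δt_i · f(t_i).
Sum ≈ 0.418.

0.418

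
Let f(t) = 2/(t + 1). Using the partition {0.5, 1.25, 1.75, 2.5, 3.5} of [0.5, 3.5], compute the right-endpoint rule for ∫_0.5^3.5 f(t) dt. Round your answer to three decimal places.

Subinterval widths: 0.75, 0.5, 0.75, 1.
Right endpoints: 1.25, 1.75, 2.5, 3.5.
f(1.25) = 8/9, f(1.75) = 8/11, f(2.5) = 4/7, f(3.5) = 4/9.
Sum = Σ Δt_i · f(t_i).
Sum ≈ 1.903.

1.903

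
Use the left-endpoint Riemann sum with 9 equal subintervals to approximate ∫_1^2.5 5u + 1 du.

Δu = (2.5 − 1)/9 = 1/6.
Left endpoints: 1, 7/6, 4/3, 1.5, 5/3, 11/6, 2, 13/6, 7/3.
f(1) = 6, f(7/6) = 41/6, f(4/3) = 23/3, f(1.5) = 8.5, f(5/3) = 28/3, f(11/6) = 61/6, f(2) = 11, f(13/6) = 71/6, f(7/3) = 38/3.
Sum = Δu · [f(1) + f(7/6) + f(4/3) + ...].
Sum = 14.

14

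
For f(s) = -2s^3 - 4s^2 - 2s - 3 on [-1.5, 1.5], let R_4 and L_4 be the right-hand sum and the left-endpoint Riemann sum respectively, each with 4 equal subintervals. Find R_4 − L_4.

R_4 = -26.4375.
L_4 = -11.8125.
R_4 − L_4 = -14.625.

-14.625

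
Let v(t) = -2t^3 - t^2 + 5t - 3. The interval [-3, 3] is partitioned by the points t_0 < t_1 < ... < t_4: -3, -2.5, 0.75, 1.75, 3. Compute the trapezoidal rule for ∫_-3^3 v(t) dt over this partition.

-17.7421875

Subinterval widths: 0.5, 3.25, 1, 1.25.
v(-3) = 27, v(-2.5) = 9.5, v(0.75) = -0.65625, v(1.75) = -8.03125, v(3) = -51.
On each subinterval the trapezoid contributes (Δt_i/2)·[v(t_{i-1}) + v(t_i)].
Sum = -17.7421875.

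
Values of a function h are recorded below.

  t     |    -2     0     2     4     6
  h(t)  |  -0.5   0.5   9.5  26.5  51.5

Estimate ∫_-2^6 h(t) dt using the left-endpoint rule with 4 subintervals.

Δt = 2.
Sum = 2·[(-0.5) + 0.5 + 9.5 + 26.5] = 72.

72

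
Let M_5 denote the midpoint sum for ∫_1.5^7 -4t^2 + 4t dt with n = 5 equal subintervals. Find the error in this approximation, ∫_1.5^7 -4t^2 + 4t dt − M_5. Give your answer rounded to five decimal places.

Exact integral: ∫_1.5^7 f(t) dt ≈ -359.3333333.
M_5 = -357.115.
Error ≈ -359.3333333 − (-357.115) ≈ -2.21833.

-2.21833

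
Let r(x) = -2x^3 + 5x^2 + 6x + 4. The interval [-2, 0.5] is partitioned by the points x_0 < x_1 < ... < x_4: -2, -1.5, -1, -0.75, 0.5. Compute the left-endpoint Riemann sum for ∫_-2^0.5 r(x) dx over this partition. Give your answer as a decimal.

Subinterval widths: 0.5, 0.5, 0.25, 1.25.
Left endpoints: -2, -1.5, -1, -0.75.
r(-2) = 28, r(-1.5) = 13, r(-1) = 5, r(-0.75) = 3.15625.
Sum = Σ Δx_i · r(x_i).
Sum = 25.6953125.

25.6953125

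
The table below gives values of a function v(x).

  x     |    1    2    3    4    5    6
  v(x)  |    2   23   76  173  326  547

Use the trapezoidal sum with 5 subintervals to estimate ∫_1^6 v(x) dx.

Δx = 1.
T_5 = (1/2)·[2 + 2·23 + 2·76 + 2·173 + 2·326 + 547] = 872.5.

872.5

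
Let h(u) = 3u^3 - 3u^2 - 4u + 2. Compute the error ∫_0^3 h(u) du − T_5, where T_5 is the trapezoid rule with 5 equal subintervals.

Exact integral: ∫_0^3 h(u) du = 21.75.
T_5 = 23.64.
Error = 21.75 − 23.64 = -1.89.

-1.89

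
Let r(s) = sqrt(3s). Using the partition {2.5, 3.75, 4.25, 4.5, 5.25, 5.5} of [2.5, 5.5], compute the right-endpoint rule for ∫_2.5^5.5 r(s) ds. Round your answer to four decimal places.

10.8885

Subinterval widths: 1.25, 0.5, 0.25, 0.75, 0.25.
Right endpoints: 3.75, 4.25, 4.5, 5.25, 5.5.
r(3.75) ≈ 3.3541, r(4.25) ≈ 3.5707, r(4.5) ≈ 3.6742, r(5.25) ≈ 3.9686, r(5.5) ≈ 4.0620.
Sum = Σ Δs_i · r(s_i).
Sum ≈ 10.8885.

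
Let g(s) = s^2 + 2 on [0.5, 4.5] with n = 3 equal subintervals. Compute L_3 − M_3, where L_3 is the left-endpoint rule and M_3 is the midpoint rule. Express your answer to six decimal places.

-11.555556

L_3 ≈ 26.18518519.
M_3 ≈ 37.74074074.
L_3 − M_3 ≈ -11.555556.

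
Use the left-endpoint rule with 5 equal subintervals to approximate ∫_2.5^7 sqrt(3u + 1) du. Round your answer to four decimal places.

Δu = (7 − 2.5)/5 = 0.9.
Left endpoints: 2.5, 3.4, 4.3, 5.2, 6.1.
f(2.5) ≈ 2.9155, f(3.4) ≈ 3.3466, f(4.3) ≈ 3.7283, f(5.2) ≈ 4.0743, f(6.1) ≈ 4.3932.
Sum = Δu · [f(2.5) + f(3.4) + f(4.3) + f(5.2) + f(6.1)].
Sum ≈ 16.6121.

16.6121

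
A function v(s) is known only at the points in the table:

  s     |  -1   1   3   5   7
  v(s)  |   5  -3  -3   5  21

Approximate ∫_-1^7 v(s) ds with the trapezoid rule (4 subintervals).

24

Δs = 2.
T_4 = (2/2)·[5 + 2·(-3) + 2·(-3) + 2·5 + 21] = 24.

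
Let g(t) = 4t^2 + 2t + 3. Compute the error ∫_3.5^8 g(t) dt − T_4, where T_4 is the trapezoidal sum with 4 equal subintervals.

Exact integral: ∫_3.5^8 g(t) dt = 690.75.
T_4 = 694.546875.
Error = 690.75 − 694.546875 = -3.796875.

-3.796875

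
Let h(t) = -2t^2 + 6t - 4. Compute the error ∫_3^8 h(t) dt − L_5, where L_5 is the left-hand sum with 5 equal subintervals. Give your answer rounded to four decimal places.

Exact integral: ∫_3^8 h(t) dt ≈ -178.333333.
L_5 = -140.
Error ≈ -178.333333 − (-140) ≈ -38.3333.

-38.3333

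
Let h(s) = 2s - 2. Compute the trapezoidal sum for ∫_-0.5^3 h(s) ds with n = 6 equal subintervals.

Δs = (3 − (-0.5))/6 = 7/12.
h(-0.5) = -3, h(1/12) = -11/6, h(2/3) = -2/3, h(1.25) = 0.5, h(11/6) = 5/3, h(29/12) = 17/6, h(3) = 4.
T_6 = (Δs/2)·[h(s_0) + 2h(s_1) + ... + 2h(s_{5}) + h(s_6)].
Sum = 1.75.

1.75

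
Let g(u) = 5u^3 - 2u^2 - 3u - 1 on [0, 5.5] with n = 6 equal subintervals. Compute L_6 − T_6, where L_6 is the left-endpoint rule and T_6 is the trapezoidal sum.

-345.984375

L_6 ≈ 666.284578.
T_6 ≈ 1012.268953.
L_6 − T_6 = -345.984375.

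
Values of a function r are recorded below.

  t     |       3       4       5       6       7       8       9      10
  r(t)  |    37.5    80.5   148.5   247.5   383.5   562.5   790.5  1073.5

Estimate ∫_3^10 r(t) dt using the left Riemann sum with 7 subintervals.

2250.5

Δt = 1.
Sum = 1·[37.5 + 80.5 + 148.5 + 247.5 + 383.5 + 562.5 + 790.5] = 2250.5.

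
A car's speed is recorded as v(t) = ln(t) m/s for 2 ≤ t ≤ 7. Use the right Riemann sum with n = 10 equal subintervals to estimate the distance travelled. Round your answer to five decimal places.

Δt = (7 − 2)/10 = 0.5.
Right endpoints: 2.5, 3, 3.5, 4, 4.5, 5, 5.5, 6, 6.5, 7.
v(2.5) ≈ 0.91629, v(3) ≈ 1.09861, v(3.5) ≈ 1.25276, v(4) ≈ 1.38629, v(4.5) ≈ 1.50408, v(5) ≈ 1.60944, v(5.5) ≈ 1.70475, v(6) ≈ 1.79176, v(6.5) ≈ 1.87180, v(7) ≈ 1.94591.
Sum = Δt · [v(2.5) + v(3) + v(3.5) + ...].
Sum ≈ 7.54085.

7.54085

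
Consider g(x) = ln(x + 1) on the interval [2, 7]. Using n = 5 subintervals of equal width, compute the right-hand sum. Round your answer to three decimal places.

Δx = (7 − 2)/5 = 1.
Right endpoints: 3, 4, 5, 6, 7.
g(3) ≈ 1.386, g(4) ≈ 1.609, g(5) ≈ 1.792, g(6) ≈ 1.946, g(7) ≈ 2.079.
Sum = Δx · [g(3) + g(4) + g(5) + g(6) + g(7)].
Sum ≈ 8.813.

8.813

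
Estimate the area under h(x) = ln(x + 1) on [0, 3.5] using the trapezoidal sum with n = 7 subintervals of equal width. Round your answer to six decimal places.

Δx = (3.5 − 0)/7 = 0.5.
h(0) ≈ 0.000000, h(0.5) ≈ 0.405465, h(1) ≈ 0.693147, h(1.5) ≈ 0.916291, h(2) ≈ 1.098612, h(2.5) ≈ 1.252763, h(3) ≈ 1.386294, h(3.5) ≈ 1.504077.
T_7 = (Δx/2)·[h(x_0) + 2h(x_1) + ... + 2h(x_{6}) + h(x_7)].
Sum ≈ 3.252306.

3.252306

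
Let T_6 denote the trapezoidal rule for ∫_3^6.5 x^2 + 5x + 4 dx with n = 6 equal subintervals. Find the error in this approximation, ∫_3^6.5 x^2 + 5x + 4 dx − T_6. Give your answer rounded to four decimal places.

Exact integral: ∫_3^6.5 f(x) dx ≈ 179.666667.
T_6 ≈ 179.865162.
Error ≈ 179.666667 − 179.865162 ≈ -0.1985.

-0.1985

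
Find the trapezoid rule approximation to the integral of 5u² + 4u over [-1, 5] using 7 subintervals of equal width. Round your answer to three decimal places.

261.673

Δu = (5 − (-1))/7 = 6/7.
f(-1) = 1, f(-1/7) = -23/49, f(5/7) = 265/49, f(11/7) = 913/49, f(17/7) = 1921/49, f(23/7) = 3289/49, f(29/7) = 5017/49, f(5) = 145.
T_7 = (Δu/2)·[f(u_0) + 2f(u_1) + ... + 2f(u_{6}) + f(u_7)].
Sum ≈ 261.673.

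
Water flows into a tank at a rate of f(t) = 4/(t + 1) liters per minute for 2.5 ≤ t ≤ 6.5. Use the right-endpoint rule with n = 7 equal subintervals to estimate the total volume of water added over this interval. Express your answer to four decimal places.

Δt = (6.5 − 2.5)/7 = 4/7.
Right endpoints: 43/14, 51/14, 59/14, 67/14, 75/14, 83/14, 6.5.
f(43/14) = 56/57, f(51/14) = 56/65, f(59/14) = 56/73, f(67/14) = 56/81, f(75/14) = 56/89, f(83/14) = 56/97, f(6.5) = 8/15.
Sum = Δt · [f(43/14) + f(51/14) + f(59/14) + ...].
Sum ≈ 2.8813.

2.8813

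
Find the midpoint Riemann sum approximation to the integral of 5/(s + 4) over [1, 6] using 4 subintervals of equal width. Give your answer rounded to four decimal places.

Δs = (6 − 1)/4 = 1.25.
Midpoints: 1.625, 2.875, 4.125, 5.375.
f(1.625) = 8/9, f(2.875) = 8/11, f(4.125) = 8/13, f(5.375) = 8/15.
Sum = Δs · [f(1.625) + f(2.875) + f(4.125) + f(5.375)].
Sum ≈ 3.4561.

3.4561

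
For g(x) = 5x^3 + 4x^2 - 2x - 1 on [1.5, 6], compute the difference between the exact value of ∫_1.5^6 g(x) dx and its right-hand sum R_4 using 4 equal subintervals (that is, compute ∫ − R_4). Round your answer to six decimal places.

Exact integral: ∫_1.5^6 g(x) dx = 1858.921875.
R_4 ≈ 2584.99511719.
Error ≈ 1858.921875 − 2584.99511719 ≈ -726.073242.

-726.073242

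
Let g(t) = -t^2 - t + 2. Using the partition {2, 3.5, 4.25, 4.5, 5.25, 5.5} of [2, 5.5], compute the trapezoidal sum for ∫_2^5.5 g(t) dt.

-59.625

Subinterval widths: 1.5, 0.75, 0.25, 0.75, 0.25.
g(2) = -4, g(3.5) = -13.75, g(4.25) = -20.3125, g(4.5) = -22.75, g(5.25) = -30.8125, g(5.5) = -33.75.
On each subinterval the trapezoid contributes (Δt_i/2)·[g(t_{i-1}) + g(t_i)].
Sum = -59.625.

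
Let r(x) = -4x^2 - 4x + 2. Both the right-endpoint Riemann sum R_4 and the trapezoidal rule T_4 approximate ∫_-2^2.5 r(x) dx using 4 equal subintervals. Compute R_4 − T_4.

-15.1875

R_4 = -45.984375.
T_4 = -30.796875.
R_4 − T_4 = -15.1875.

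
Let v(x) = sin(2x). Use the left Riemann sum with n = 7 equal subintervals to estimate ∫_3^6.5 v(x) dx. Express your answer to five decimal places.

Δx = (6.5 − 3)/7 = 0.5.
Left endpoints: 3, 3.5, 4, 4.5, 5, 5.5, 6.
v(3) ≈ -0.27942, v(3.5) ≈ 0.65699, v(4) ≈ 0.98936, v(4.5) ≈ 0.41212, v(5) ≈ -0.54402, v(5.5) ≈ -0.99999, v(6) ≈ -0.53657.
Sum = Δx · [v(3) + v(3.5) + v(4) + ...].
Sum ≈ -0.15077.

-0.15077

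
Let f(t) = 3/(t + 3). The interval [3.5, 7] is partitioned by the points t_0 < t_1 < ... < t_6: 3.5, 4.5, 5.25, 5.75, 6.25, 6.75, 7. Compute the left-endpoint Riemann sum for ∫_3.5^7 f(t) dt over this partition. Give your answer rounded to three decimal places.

1.354

Subinterval widths: 1, 0.75, 0.5, 0.5, 0.5, 0.25.
Left endpoints: 3.5, 4.5, 5.25, 5.75, 6.25, 6.75.
f(3.5) = 6/13, f(4.5) = 0.4, f(5.25) = 4/11, f(5.75) = 12/35, f(6.25) = 12/37, f(6.75) = 4/13.
Sum = Σ Δt_i · f(t_i).
Sum ≈ 1.354.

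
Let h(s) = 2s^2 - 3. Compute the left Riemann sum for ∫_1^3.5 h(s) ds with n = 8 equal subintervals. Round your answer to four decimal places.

Δs = (3.5 − 1)/8 = 0.3125.
Left endpoints: 1, 1.3125, 1.625, 1.9375, 2.25, 2.5625, 2.875, 3.1875.
h(1) = -1, h(1.3125) = 0.4453125, h(1.625) = 2.28125, h(1.9375) = 4.5078125, h(2.25) = 7.125, h(2.5625) = 10.1328125, h(2.875) = 13.53125, h(3.1875) = 17.3203125.
Sum = Δs · [h(1) + h(1.3125) + h(1.625) + ...].
Sum ≈ 16.9824.

16.9824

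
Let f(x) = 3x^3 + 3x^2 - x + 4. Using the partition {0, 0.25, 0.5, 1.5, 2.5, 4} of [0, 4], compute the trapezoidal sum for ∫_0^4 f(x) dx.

287.66796875

Subinterval widths: 0.25, 0.25, 1, 1, 1.5.
f(0) = 4, f(0.25) = 3.984375, f(0.5) = 4.625, f(1.5) = 19.375, f(2.5) = 67.125, f(4) = 240.
On each subinterval the trapezoid contributes (Δx_i/2)·[f(x_{i-1}) + f(x_i)].
Sum = 287.66796875.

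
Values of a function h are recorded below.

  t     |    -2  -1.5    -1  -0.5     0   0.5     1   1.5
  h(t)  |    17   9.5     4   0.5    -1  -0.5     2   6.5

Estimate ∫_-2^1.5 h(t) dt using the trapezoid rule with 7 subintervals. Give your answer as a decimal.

Δt = 0.5.
T_7 = (0.5/2)·[17 + 2·9.5 + 2·4 + 2·0.5 + 2·(-1) + 2·(-0.5) + 2·2 + 6.5] = 13.125.

13.125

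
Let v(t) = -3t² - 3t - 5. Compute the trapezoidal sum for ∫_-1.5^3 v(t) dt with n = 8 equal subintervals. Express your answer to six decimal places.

-63.711914

Δt = (3 − (-1.5))/8 = 0.5625.
v(-1.5) = -7.25, v(-0.9375) = -4.82421875, v(-0.375) = -4.296875, v(0.1875) = -5.66796875, v(0.75) = -8.9375, v(1.3125) = -14.10546875, v(1.875) = -21.171875, v(2.4375) = -30.13671875, v(3) = -41.
T_8 = (Δt/2)·[v(t_0) + 2v(t_1) + ... + 2v(t_{7}) + v(t_8)].
Sum ≈ -63.711914.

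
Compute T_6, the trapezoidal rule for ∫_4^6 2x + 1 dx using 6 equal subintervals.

22

Δx = (6 − 4)/6 = 1/3.
f(4) = 9, f(13/3) = 29/3, f(14/3) = 31/3, f(5) = 11, f(16/3) = 35/3, f(17/3) = 37/3, f(6) = 13.
T_6 = (Δx/2)·[f(x_0) + 2f(x_1) + ... + 2f(x_{5}) + f(x_6)].
Sum = 22.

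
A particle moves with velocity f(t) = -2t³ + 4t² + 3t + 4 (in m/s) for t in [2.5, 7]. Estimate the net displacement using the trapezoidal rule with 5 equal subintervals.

-677.2275

Δt = (7 − 2.5)/5 = 0.9.
f(2.5) = 5.25, f(3.4) = -18.168, f(4.3) = -68.154, f(5.2) = -153.456, f(6.1) = -282.822, f(7) = -465.
T_5 = (Δt/2)·[f(t_0) + 2f(t_1) + ... + 2f(t_{4}) + f(t_5)].
Sum = -677.2275.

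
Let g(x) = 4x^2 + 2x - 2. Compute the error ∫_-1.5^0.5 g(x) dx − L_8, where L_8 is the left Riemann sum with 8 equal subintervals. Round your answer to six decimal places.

-0.583333

Exact integral: ∫_-1.5^0.5 g(x) dx ≈ -1.33333333.
L_8 = -0.75.
Error ≈ -1.33333333 − (-0.75) ≈ -0.583333.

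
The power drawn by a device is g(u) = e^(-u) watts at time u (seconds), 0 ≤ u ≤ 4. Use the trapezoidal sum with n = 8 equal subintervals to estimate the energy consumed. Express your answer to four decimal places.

1.0021

Δu = (4 − 0)/8 = 0.5.
g(0) ≈ 1.0000, g(0.5) ≈ 0.6065, g(1) ≈ 0.3679, g(1.5) ≈ 0.2231, g(2) ≈ 0.1353, g(2.5) ≈ 0.0821, g(3) ≈ 0.0498, g(3.5) ≈ 0.0302, g(4) ≈ 0.0183.
T_8 = (Δu/2)·[g(u_0) + 2g(u_1) + ... + 2g(u_{7}) + g(u_8)].
Sum ≈ 1.0021.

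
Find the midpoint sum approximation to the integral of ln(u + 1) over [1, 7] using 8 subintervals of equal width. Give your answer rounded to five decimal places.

9.25794

Δu = (7 − 1)/8 = 0.75.
Midpoints: 1.375, 2.125, 2.875, 3.625, 4.375, 5.125, 5.875, 6.625.
f(1.375) ≈ 0.86500, f(2.125) ≈ 1.13943, f(2.875) ≈ 1.35455, f(3.625) ≈ 1.53148, f(4.375) ≈ 1.68176, f(5.125) ≈ 1.81238, f(5.875) ≈ 1.92789, f(6.625) ≈ 2.03143.
Sum = Δu · [f(1.375) + f(2.125) + f(2.875) + ...].
Sum ≈ 9.25794.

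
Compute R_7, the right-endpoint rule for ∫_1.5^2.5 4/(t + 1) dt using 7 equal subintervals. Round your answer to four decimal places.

Δt = (2.5 − 1.5)/7 = 1/7.
Right endpoints: 23/14, 25/14, 27/14, 29/14, 31/14, 33/14, 2.5.
f(23/14) = 56/37, f(25/14) = 56/39, f(27/14) = 56/41, f(29/14) = 56/43, f(31/14) = 56/45, f(33/14) = 56/47, f(2.5) = 8/7.
Sum = Δt · [f(23/14) + f(25/14) + f(27/14) + ...].
Sum ≈ 1.3138.

1.3138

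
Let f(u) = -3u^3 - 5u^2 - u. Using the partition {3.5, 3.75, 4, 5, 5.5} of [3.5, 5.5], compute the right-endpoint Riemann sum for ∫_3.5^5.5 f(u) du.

-960.00390625

Subinterval widths: 0.25, 0.25, 1, 0.5.
Right endpoints: 3.75, 4, 5, 5.5.
f(3.75) = -232.265625, f(4) = -276, f(5) = -505, f(5.5) = -655.875.
Sum = Σ Δu_i · f(u_i).
Sum = -960.00390625.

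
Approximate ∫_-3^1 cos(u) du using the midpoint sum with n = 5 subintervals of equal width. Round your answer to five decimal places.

Δu = (1 − (-3))/5 = 0.8.
Midpoints: -2.6, -1.8, -1, -0.2, 0.6.
f(-2.6) ≈ -0.85689, f(-1.8) ≈ -0.22720, f(-1) ≈ 0.54030, f(-0.2) ≈ 0.98007, f(0.6) ≈ 0.82534.
Sum = Δu · [f(-2.6) + f(-1.8) + f(-1) + f(-0.2) + f(0.6)].
Sum ≈ 1.00929.

1.00929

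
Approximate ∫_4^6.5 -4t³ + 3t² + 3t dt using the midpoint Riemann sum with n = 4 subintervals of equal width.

-1274.1796875

Δt = (6.5 − 4)/4 = 0.625.
Midpoints: 4.3125, 4.9375, 5.5625, 6.1875.
f(4.3125) = -258129/1024, f(4.9375) = -402979/1024, f(5.5625) = -592829/1024, f(6.1875) = -833679/1024.
Sum = Δt · [f(4.3125) + f(4.9375) + f(5.5625) + f(6.1875)].
Sum = -1274.1796875.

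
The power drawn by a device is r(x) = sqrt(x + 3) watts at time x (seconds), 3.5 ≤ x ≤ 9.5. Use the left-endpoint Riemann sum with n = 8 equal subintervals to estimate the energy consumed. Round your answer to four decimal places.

Δx = (9.5 − 3.5)/8 = 0.75.
Left endpoints: 3.5, 4.25, 5, 5.75, 6.5, 7.25, 8, 8.75.
r(3.5) ≈ 2.5495, r(4.25) ≈ 2.6926, r(5) ≈ 2.8284, r(5.75) ≈ 2.9580, r(6.5) ≈ 3.0822, r(7.25) ≈ 3.2016, r(8) ≈ 3.3166, r(8.75) ≈ 3.4278.
Sum = Δx · [r(3.5) + r(4.25) + r(5) + ...].
Sum ≈ 18.0426.

18.0426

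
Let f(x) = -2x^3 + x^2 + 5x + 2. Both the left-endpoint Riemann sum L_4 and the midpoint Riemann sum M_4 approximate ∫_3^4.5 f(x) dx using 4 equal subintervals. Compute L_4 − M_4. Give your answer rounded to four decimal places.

19.3975

L_4 ≈ -92.255859.
M_4 ≈ -111.653320.
L_4 − M_4 ≈ 19.3975.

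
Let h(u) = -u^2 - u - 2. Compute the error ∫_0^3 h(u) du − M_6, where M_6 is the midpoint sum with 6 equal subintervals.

-0.0625

Exact integral: ∫_0^3 h(u) du = -19.5.
M_6 = -19.4375.
Error = -19.5 − (-19.4375) = -0.0625.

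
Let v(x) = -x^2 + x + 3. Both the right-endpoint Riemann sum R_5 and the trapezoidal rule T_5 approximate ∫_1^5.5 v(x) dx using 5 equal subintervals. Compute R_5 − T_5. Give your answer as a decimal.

-11.1375

R_5 = -38.745.
T_5 = -27.6075.
R_5 − T_5 = -11.1375.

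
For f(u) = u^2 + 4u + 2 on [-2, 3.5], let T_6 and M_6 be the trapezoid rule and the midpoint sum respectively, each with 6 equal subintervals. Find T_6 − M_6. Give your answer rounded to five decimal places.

T_6 ≈ 45.2285880.
M_6 ≈ 44.0732060.
T_6 − M_6 ≈ 1.15538.

1.15538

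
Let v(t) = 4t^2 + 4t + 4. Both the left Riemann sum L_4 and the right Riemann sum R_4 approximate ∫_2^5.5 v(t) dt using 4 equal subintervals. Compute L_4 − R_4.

-104.125

L_4 = 227.390625.
R_4 = 331.515625.
L_4 − R_4 = -104.125.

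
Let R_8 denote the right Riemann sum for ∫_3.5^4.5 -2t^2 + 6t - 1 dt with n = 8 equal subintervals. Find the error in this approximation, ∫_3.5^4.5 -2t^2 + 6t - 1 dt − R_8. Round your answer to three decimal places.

0.630

Exact integral: ∫_3.5^4.5 f(t) dt ≈ -9.16667.
R_8 = -9.796875.
Error ≈ -9.16667 − (-9.796875) ≈ 0.630.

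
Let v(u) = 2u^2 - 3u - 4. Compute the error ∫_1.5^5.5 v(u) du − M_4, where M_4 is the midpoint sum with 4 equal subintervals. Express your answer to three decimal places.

Exact integral: ∫_1.5^5.5 v(u) du ≈ 50.66667.
M_4 = 50.
Error ≈ 50.66667 − 50 ≈ 0.667.

0.667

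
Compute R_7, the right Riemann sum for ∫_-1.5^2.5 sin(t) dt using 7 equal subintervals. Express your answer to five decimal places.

1.30402

Δt = (2.5 − (-1.5))/7 = 4/7.
Right endpoints: -13/14, -5/14, 3/14, 11/14, 19/14, 27/14, 2.5.
f(-13/14) ≈ -0.80077, f(-5/14) ≈ -0.34960, f(3/14) ≈ 0.21265, f(11/14) ≈ 0.70733, f(19/14) ≈ 0.97726, f(27/14) ≈ 0.93668, f(2.5) ≈ 0.59847.
Sum = Δt · [f(-13/14) + f(-5/14) + f(3/14) + ...].
Sum ≈ 1.30402.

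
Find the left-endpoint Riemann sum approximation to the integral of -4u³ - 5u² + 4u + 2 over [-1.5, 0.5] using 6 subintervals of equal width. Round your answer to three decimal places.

Δu = (0.5 − (-1.5))/6 = 1/3.
Left endpoints: -1.5, -7/6, -5/6, -0.5, -1/6, 1/6.
f(-1.5) = -1.75, f(-7/6) = -337/108, f(-5/6) = -269/108, f(-0.5) = -0.75, f(-1/6) = 131/108, f(1/6) = 271/108.
Sum = Δu · [f(-1.5) + f(-7/6) + f(-5/6) + ...].
Sum ≈ -1.463.

-1.463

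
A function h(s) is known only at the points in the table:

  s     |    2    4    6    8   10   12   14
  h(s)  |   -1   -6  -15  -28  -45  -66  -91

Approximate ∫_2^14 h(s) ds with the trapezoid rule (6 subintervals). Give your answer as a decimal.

-412

Δs = 2.
T_6 = (2/2)·[(-1) + 2·(-6) + 2·(-15) + 2·(-28) + 2·(-45) + 2·(-66) + (-91)] = -412.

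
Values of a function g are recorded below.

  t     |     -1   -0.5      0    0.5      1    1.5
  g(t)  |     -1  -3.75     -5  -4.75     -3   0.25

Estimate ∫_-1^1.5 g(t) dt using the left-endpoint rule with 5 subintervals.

Δt = 0.5.
Sum = 0.5·[(-1) + (-3.75) + (-5) + (-4.75) + (-3)] = -8.75.

-8.75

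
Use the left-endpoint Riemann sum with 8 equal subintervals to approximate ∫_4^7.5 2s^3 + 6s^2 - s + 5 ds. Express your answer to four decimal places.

Δs = (7.5 − 4)/8 = 0.4375.
Left endpoints: 4, 4.4375, 4.875, 5.3125, 5.75, 6.1875, 6.625, 7.0625.
f(4) = 225, f(4.4375) = 601031/2048, f(4.875) = 374.43359375, f(5.3125) = 960285/2048, f(5.75) = 577.84375, f(6.1875) = 1438315/2048, f(6.625) = 843.26953125, f(7.0625) = 2051585/2048.
Sum = Δs · [f(4) + f(4.4375) + f(4.875) + ...].
Sum ≈ 1963.0454.

1963.0454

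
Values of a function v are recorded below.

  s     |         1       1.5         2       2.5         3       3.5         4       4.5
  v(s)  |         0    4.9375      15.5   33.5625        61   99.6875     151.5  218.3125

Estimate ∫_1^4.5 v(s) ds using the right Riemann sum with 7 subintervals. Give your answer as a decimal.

Δs = 0.5.
Sum = 0.5·[4.9375 + 15.5 + 33.5625 + 61 + 99.6875 + 151.5 + 218.3125] = 292.25.

292.25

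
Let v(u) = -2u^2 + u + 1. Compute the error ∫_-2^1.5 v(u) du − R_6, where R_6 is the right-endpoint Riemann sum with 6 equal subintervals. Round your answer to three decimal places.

-1.645

Exact integral: ∫_-2^1.5 v(u) du ≈ -4.95833.
R_6 ≈ -3.31366.
Error ≈ -4.95833 − (-3.31366) ≈ -1.645.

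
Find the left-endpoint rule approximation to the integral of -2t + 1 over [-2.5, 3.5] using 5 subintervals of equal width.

Δt = (3.5 − (-2.5))/5 = 1.2.
Left endpoints: -2.5, -1.3, -0.1, 1.1, 2.3.
f(-2.5) = 6, f(-1.3) = 3.6, f(-0.1) = 1.2, f(1.1) = -1.2, f(2.3) = -3.6.
Sum = Δt · [f(-2.5) + f(-1.3) + f(-0.1) + f(1.1) + f(2.3)].
Sum = 7.2.

7.2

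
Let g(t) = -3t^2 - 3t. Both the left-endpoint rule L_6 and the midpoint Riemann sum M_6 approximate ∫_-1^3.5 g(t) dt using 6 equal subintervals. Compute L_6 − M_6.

L_6 = -44.296875.
M_6 = -60.1171875.
L_6 − M_6 = 15.8203125.

15.8203125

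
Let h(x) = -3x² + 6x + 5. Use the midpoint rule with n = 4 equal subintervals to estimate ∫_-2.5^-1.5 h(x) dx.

Δx = (-1.5 − (-2.5))/4 = 0.25.
Midpoints: -2.375, -2.125, -1.875, -1.625.
h(-2.375) = -26.171875, h(-2.125) = -21.296875, h(-1.875) = -16.796875, h(-1.625) = -12.671875.
Sum = Δx · [h(-2.375) + h(-2.125) + h(-1.875) + h(-1.625)].
Sum = -19.234375.

-19.234375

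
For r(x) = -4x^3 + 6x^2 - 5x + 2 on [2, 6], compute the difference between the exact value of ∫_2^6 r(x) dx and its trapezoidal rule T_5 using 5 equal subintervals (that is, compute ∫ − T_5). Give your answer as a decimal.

Exact integral: ∫_2^6 r(x) dx = -936.
T_5 = -953.92.
Error = -936 − (-953.92) = 17.92.

17.92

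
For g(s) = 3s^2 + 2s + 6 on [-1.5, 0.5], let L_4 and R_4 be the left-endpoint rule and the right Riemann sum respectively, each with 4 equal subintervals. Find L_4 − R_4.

L_4 = 14.25.
R_4 = 13.25.
L_4 − R_4 = 1.

1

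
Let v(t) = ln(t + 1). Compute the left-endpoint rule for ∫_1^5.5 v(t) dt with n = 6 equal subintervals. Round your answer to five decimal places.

5.82230

Δt = (5.5 − 1)/6 = 0.75.
Left endpoints: 1, 1.75, 2.5, 3.25, 4, 4.75.
v(1) ≈ 0.69315, v(1.75) ≈ 1.01160, v(2.5) ≈ 1.25276, v(3.25) ≈ 1.44692, v(4) ≈ 1.60944, v(4.75) ≈ 1.74920.
Sum = Δt · [v(1) + v(1.75) + v(2.5) + ...].
Sum ≈ 5.82230.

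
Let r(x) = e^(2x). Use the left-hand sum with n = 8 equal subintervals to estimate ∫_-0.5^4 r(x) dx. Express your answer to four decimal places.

Δx = (4 − (-0.5))/8 = 0.5625.
Left endpoints: -0.5, 0.0625, 0.625, 1.1875, 1.75, 2.3125, 2.875, 3.4375.
r(-0.5) ≈ 0.3679, r(0.0625) ≈ 1.1331, r(0.625) ≈ 3.4903, r(1.1875) ≈ 10.7510, r(1.75) ≈ 33.1155, r(2.3125) ≈ 102.0028, r(2.875) ≈ 314.1907, r(3.4375) ≈ 967.7754.
Sum = Δx · [r(-0.5) + r(0.0625) + r(0.625) + ...].
Sum ≈ 805.9650.

805.9650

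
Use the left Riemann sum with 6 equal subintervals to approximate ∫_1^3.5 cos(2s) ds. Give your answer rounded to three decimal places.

Δs = (3.5 − 1)/6 = 5/12.
Left endpoints: 1, 17/12, 11/6, 2.25, 8/3, 37/12.
f(1) ≈ -0.416, f(17/12) ≈ -0.953, f(11/6) ≈ -0.865, f(2.25) ≈ -0.211, f(8/3) ≈ 0.582, f(37/12) ≈ 0.993.
Sum = Δs · [f(1) + f(17/12) + f(11/6) + ...].
Sum ≈ -0.363.

-0.363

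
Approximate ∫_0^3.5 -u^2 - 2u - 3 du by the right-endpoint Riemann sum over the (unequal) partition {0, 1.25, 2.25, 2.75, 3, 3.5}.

Subinterval widths: 1.25, 1, 0.5, 0.25, 0.5.
Right endpoints: 1.25, 2.25, 2.75, 3, 3.5.
f(1.25) = -7.0625, f(2.25) = -12.5625, f(2.75) = -16.0625, f(3) = -18, f(3.5) = -22.25.
Sum = Σ Δu_i · f(u_i).
Sum = -45.046875.

-45.046875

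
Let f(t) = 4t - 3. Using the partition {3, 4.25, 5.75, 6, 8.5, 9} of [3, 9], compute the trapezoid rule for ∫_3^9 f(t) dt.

126

Subinterval widths: 1.25, 1.5, 0.25, 2.5, 0.5.
f(3) = 9, f(4.25) = 14, f(5.75) = 20, f(6) = 21, f(8.5) = 31, f(9) = 33.
On each subinterval the trapezoid contributes (Δt_i/2)·[f(t_{i-1}) + f(t_i)].
Sum = 126.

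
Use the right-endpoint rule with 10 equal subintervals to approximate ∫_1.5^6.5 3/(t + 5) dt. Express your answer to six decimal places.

Δt = (6.5 − 1.5)/10 = 0.5.
Right endpoints: 2, 2.5, 3, 3.5, 4, 4.5, 5, 5.5, 6, 6.5.
f(2) = 3/7, f(2.5) = 0.4, f(3) = 0.375, f(3.5) = 6/17, f(4) = 1/3, f(4.5) = 6/19, f(5) = 0.3, f(5.5) = 2/7, f(6) = 3/11, f(6.5) = 6/23.
Sum = Δt · [f(2) + f(2.5) + f(3) + ...].
Sum ≈ 1.662473.

1.662473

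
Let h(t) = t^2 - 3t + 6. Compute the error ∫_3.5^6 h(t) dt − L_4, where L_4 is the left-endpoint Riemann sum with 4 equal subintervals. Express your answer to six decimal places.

Exact integral: ∫_3.5^6 h(t) dt ≈ 37.08333333.
L_4 = 32.16796875.
Error ≈ 37.08333333 − 32.16796875 ≈ 4.915365.

4.915365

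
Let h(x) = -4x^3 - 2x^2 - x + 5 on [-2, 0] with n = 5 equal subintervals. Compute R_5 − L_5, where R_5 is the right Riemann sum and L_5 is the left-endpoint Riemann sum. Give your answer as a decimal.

-10.4

R_5 = 18.
L_5 = 28.4.
R_5 − L_5 = -10.4.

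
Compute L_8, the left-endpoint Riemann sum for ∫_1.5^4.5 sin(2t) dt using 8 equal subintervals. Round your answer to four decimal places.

-0.0884

Δt = (4.5 − 1.5)/8 = 0.375.
Left endpoints: 1.5, 1.875, 2.25, 2.625, 3, 3.375, 3.75, 4.125.
f(1.5) ≈ 0.1411, f(1.875) ≈ -0.5716, f(2.25) ≈ -0.9775, f(2.625) ≈ -0.8589, f(3) ≈ -0.2794, f(3.375) ≈ 0.4500, f(3.75) ≈ 0.9380, f(4.125) ≈ 0.9226.
Sum = Δt · [f(1.5) + f(1.875) + f(2.25) + ...].
Sum ≈ -0.0884.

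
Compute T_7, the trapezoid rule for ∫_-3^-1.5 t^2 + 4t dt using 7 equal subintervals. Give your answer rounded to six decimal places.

Δt = (-1.5 − (-3))/7 = 3/14.
f(-3) = -3, f(-39/14) = -663/196, f(-18/7) = -180/49, f(-33/14) = -759/196, f(-15/7) = -195/49, f(-27/14) = -783/196, f(-12/7) = -192/49, f(-1.5) = -3.75.
T_7 = (Δt/2)·[f(t_0) + 2f(t_1) + ... + 2f(t_{6}) + f(t_7)].
Sum ≈ -5.613520.

-5.613520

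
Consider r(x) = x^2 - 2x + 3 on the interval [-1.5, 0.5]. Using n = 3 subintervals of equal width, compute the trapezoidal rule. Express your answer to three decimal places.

Δx = (0.5 − (-1.5))/3 = 2/3.
r(-1.5) = 8.25, r(-5/6) = 193/36, r(-1/6) = 121/36, r(0.5) = 2.25.
T_3 = (Δx/2)·[r(x_0) + 2r(x_1) + 2r(x_2) + r(x_3)].
Sum ≈ 9.315.

9.315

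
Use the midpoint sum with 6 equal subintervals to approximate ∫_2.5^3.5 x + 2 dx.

Δx = (3.5 − 2.5)/6 = 1/6.
Midpoints: 31/12, 2.75, 35/12, 37/12, 3.25, 41/12.
f(31/12) = 55/12, f(2.75) = 4.75, f(35/12) = 59/12, f(37/12) = 61/12, f(3.25) = 5.25, f(41/12) = 65/12.
Sum = Δx · [f(31/12) + f(2.75) + f(35/12) + ...].
Sum = 5.

5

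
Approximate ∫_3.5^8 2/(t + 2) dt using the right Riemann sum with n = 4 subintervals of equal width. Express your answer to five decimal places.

Δt = (8 − 3.5)/4 = 1.125.
Right endpoints: 4.625, 5.75, 6.875, 8.
f(4.625) = 16/53, f(5.75) = 8/31, f(6.875) = 16/71, f(8) = 0.2.
Sum = Δt · [f(4.625) + f(5.75) + f(6.875) + f(8)].
Sum ≈ 1.10847.

1.10847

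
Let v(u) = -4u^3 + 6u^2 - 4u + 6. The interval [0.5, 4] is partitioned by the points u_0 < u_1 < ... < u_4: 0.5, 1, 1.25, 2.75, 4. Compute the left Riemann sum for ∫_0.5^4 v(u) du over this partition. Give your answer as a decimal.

-46.171875

Subinterval widths: 0.5, 0.25, 1.5, 1.25.
Left endpoints: 0.5, 1, 1.25, 2.75.
v(0.5) = 5, v(1) = 4, v(1.25) = 2.5625, v(2.75) = -42.8125.
Sum = Σ Δu_i · v(u_i).
Sum = -46.171875.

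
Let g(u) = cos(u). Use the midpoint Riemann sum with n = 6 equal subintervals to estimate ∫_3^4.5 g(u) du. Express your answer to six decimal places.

-1.121569

Δu = (4.5 − 3)/6 = 0.25.
Midpoints: 3.125, 3.375, 3.625, 3.875, 4.125, 4.375.
g(3.125) ≈ -0.999862, g(3.375) ≈ -0.972884, g(3.625) ≈ -0.885416, g(3.875) ≈ -0.742898, g(4.125) ≈ -0.554190, g(4.375) ≈ -0.331024.
Sum = Δu · [g(3.125) + g(3.375) + g(3.625) + ...].
Sum ≈ -1.121569.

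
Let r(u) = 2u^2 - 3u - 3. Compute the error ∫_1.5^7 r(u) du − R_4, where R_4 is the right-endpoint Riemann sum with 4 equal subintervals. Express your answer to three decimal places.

Exact integral: ∫_1.5^7 r(u) du ≈ 139.79167.
R_4 = 196.1953125.
Error ≈ 139.79167 − 196.1953125 ≈ -56.404.

-56.404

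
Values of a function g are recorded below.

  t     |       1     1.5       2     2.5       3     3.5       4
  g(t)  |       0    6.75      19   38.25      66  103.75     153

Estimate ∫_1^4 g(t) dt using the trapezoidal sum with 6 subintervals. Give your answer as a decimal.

Δt = 0.5.
T_6 = (0.5/2)·[0 + 2·6.75 + 2·19 + 2·38.25 + 2·66 + 2·103.75 + 153] = 155.125.

155.125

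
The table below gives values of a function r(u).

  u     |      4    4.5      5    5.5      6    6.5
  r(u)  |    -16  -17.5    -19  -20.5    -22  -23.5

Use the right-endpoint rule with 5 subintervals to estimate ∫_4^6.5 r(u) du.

-51.25

Δu = 0.5.
Sum = 0.5·[(-17.5) + (-19) + (-20.5) + (-22) + (-23.5)] = -51.25.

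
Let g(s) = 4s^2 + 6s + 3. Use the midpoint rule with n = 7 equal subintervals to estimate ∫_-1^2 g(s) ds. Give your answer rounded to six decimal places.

Δs = (2 − (-1))/7 = 3/7.
Midpoints: -11/14, -5/14, 1/14, 0.5, 13/14, 19/14, 25/14.
g(-11/14) = 37/49, g(-5/14) = 67/49, g(1/14) = 169/49, g(0.5) = 7, g(13/14) = 589/49, g(19/14) = 907/49, g(25/14) = 1297/49.
Sum = Δs · [g(-11/14) + g(-5/14) + g(1/14) + ...].
Sum ≈ 29.816327.

29.816327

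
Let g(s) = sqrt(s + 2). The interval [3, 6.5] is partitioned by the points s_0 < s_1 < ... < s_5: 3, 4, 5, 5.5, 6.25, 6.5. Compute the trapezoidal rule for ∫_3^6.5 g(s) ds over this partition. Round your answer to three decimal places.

Subinterval widths: 1, 1, 0.5, 0.75, 0.25.
g(3) ≈ 2.236, g(4) ≈ 2.449, g(5) ≈ 2.646, g(5.5) ≈ 2.739, g(6.25) ≈ 2.872, g(6.5) ≈ 2.915.
On each subinterval the trapezoid contributes (Δs_i/2)·[g(s_{i-1}) + g(s_i)].
Sum ≈ 9.064.

9.064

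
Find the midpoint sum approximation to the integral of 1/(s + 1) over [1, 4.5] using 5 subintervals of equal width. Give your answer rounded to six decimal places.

1.007273

Δs = (4.5 − 1)/5 = 0.7.
Midpoints: 1.35, 2.05, 2.75, 3.45, 4.15.
f(1.35) = 20/47, f(2.05) = 20/61, f(2.75) = 4/15, f(3.45) = 20/89, f(4.15) = 20/103.
Sum = Δs · [f(1.35) + f(2.05) + f(2.75) + f(3.45) + f(4.15)].
Sum ≈ 1.007273.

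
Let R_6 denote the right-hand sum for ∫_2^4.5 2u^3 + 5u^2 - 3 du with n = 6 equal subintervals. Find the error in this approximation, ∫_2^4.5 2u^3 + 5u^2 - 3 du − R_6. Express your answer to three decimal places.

-53.335

Exact integral: ∫_2^4.5 f(u) du ≈ 328.07292.
R_6 ≈ 381.40770.
Error ≈ 328.07292 − 381.40770 ≈ -53.335.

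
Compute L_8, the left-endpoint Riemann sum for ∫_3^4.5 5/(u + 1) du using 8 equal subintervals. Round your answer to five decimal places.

1.62466

Δu = (4.5 − 3)/8 = 0.1875.
Left endpoints: 3, 3.1875, 3.375, 3.5625, 3.75, 3.9375, 4.125, 4.3125.
f(3) = 1.25, f(3.1875) = 80/67, f(3.375) = 8/7, f(3.5625) = 80/73, f(3.75) = 20/19, f(3.9375) = 80/79, f(4.125) = 40/41, f(4.3125) = 16/17.
Sum = Δu · [f(3) + f(3.1875) + f(3.375) + ...].
Sum ≈ 1.62466.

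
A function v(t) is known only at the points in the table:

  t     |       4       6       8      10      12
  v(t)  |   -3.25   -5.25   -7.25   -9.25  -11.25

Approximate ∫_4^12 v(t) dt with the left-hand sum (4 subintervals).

Δt = 2.
Sum = 2·[(-3.25) + (-5.25) + (-7.25) + (-9.25)] = -50.

-50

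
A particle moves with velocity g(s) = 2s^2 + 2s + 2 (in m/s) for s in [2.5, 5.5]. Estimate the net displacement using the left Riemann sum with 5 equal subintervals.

114.66

Δs = (5.5 − 2.5)/5 = 0.6.
Left endpoints: 2.5, 3.1, 3.7, 4.3, 4.9.
g(2.5) = 19.5, g(3.1) = 27.42, g(3.7) = 36.78, g(4.3) = 47.58, g(4.9) = 59.82.
Sum = Δs · [g(2.5) + g(3.1) + g(3.7) + g(4.3) + g(4.9)].
Sum = 114.66.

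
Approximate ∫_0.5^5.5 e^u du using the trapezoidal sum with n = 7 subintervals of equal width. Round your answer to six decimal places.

Δu = (5.5 − 0.5)/7 = 5/7.
f(0.5) ≈ 1.648721, f(17/14) ≈ 3.367888, f(27/14) ≈ 6.879675, f(37/14) ≈ 14.053299, f(47/14) ≈ 28.707053, f(57/14) ≈ 58.640675, f(67/14) ≈ 119.786895, f(5.5) ≈ 244.691932.
T_7 = (Δu/2)·[f(u_0) + 2f(u_1) + ... + 2f(u_{6}) + f(u_7)].
Sum ≈ 253.289865.

253.289865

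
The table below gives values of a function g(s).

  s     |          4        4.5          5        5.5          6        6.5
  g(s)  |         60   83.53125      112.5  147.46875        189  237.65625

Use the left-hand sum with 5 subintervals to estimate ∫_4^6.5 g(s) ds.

296.25

Δs = 0.5.
Sum = 0.5·[60 + 83.53125 + 112.5 + 147.46875 + 189] = 296.25.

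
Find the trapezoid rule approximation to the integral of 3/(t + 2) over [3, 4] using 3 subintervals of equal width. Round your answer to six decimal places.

0.547304

Δt = (4 − 3)/3 = 1/3.
f(3) = 0.6, f(10/3) = 0.5625, f(11/3) = 9/17, f(4) = 0.5.
T_3 = (Δt/2)·[f(t_0) + 2f(t_1) + 2f(t_2) + f(t_3)].
Sum ≈ 0.547304.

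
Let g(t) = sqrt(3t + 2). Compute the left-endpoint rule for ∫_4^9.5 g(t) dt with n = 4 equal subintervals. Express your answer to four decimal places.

24.5460

Δt = (9.5 − 4)/4 = 1.375.
Left endpoints: 4, 5.375, 6.75, 8.125.
g(4) ≈ 3.7417, g(5.375) ≈ 4.2573, g(6.75) ≈ 4.7170, g(8.125) ≈ 5.1357.
Sum = Δt · [g(4) + g(5.375) + g(6.75) + g(8.125)].
Sum ≈ 24.5460.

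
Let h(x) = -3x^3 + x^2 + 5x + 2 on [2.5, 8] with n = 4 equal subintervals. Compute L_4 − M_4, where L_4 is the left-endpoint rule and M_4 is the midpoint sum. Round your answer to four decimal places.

844.9321

L_4 ≈ -1836.860352.
M_4 ≈ -2681.792480.
L_4 − M_4 ≈ 844.9321.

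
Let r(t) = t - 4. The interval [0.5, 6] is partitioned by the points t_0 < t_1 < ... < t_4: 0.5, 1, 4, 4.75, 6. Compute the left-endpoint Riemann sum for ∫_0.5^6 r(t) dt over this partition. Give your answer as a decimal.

-9.8125

Subinterval widths: 0.5, 3, 0.75, 1.25.
Left endpoints: 0.5, 1, 4, 4.75.
r(0.5) = -3.5, r(1) = -3, r(4) = 0, r(4.75) = 0.75.
Sum = Σ Δt_i · r(t_i).
Sum = -9.8125.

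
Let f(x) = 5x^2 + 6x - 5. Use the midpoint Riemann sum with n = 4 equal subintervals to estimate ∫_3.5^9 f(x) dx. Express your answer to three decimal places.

1317.959

Δx = (9 − 3.5)/4 = 1.375.
Midpoints: 4.1875, 5.5625, 6.9375, 8.3125.
f(4.1875) = 107.80078125, f(5.5625) = 183.08203125, f(6.9375) = 277.26953125, f(8.3125) = 390.36328125.
Sum = Δx · [f(4.1875) + f(5.5625) + f(6.9375) + f(8.3125)].
Sum ≈ 1317.959.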